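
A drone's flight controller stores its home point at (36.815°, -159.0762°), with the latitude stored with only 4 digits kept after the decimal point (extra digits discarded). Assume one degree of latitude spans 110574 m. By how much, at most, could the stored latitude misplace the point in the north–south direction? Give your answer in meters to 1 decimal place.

11.1 meters

Truncating at 4 decimal places can drop up to a full unit in the last place, so the latitude may be off by as much as 0.0001°.
So the N–S error is at most 0.0001 × 110574 = 11.0574 m.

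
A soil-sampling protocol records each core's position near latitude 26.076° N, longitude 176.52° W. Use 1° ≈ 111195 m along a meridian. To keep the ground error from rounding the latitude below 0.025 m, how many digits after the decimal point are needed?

7 decimal places

One degree of latitude covers 111195 m.
With N decimal places the half-ulp bound is 0.5·10⁻ᴺ°, or 0.5·10⁻ᴺ × 111195 m on the ground.
Setting 55597.5 × 10⁻ᴺ ≤ 0.025 gives 10ᴺ ≥ 2.224e+06, i.e. N ≥ 6.35.
At 6 places the error can reach 0.0556 m, but 7 places keeps it to 0.00556 m.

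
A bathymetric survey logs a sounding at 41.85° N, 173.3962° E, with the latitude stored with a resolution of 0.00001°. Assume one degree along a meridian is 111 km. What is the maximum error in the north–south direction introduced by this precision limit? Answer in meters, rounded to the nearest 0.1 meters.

With a 0.00001° grid the true value lies within half a step, ±0.00001°/2 = ±5e-06°, of the stored one.
North–south distance: 5e-06° × 111000 m/° = 0.555 m.

0.6 meters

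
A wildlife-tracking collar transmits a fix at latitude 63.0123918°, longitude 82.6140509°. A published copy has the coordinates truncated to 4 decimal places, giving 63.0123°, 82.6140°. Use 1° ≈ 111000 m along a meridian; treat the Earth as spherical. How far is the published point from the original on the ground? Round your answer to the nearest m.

11 m

Δlat = 63.0123918 − 63.0123 = +0.0000918°; Δlon = 82.6140509 − 82.6140 = +0.0000509°.
N–S: 0.0000918° × 111000 m/° = 10.1898 m.
East–west at this latitude: 0.0000509° × 111000 × cos 63.0123° ≈ 0.0000509 × 50371.7 = 2.56392 m.
Hypotenuse of the two orthogonal shifts: √(10.1898² + 2.56392²) = 10.5074 m.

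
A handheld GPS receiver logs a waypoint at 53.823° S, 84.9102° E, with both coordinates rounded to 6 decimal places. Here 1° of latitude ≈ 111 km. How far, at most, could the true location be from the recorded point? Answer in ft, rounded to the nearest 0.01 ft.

Rounding to 6 decimal places leaves each coordinate within ±5e-07° of the true value.
N–S: 5e-07° × 111000 m/° = 0.0555 m.
E–W at 53.823°: 5e-07° × 111000 × cos 53.823° = 5e-07 × 111000 × 0.5903 ≈ 0.0327606 m.
The two errors are perpendicular, so the maximum displacement is √(0.0555² + 0.0327606²) ≈ 0.0644477 m.
In feet: 0.0644477 m ÷ 0.3048 ≈ 0.21144 ft.

0.21 ft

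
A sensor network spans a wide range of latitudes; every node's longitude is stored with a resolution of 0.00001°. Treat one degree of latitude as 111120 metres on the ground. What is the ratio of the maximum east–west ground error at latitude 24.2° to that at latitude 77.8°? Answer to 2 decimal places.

4.32

With a 0.00001° grid the true value lies within half a step, ±0.00001°/2 = ±5e-06°, of the stored one.
At 24.2°: 5e-06° × 111120 × cos 24.2° = 5e-06 × 111120 × 0.9121 ≈ 0.50677 m.
Error at 77.8° = 5e-06° × 111120 × cos 77.8° ≈ 0.5556 × 0.2113 = 0.11741 m.
The ratio reduces to cos 24.2° / cos 77.8° = 0.9121/0.2113 ≈ 4.3162.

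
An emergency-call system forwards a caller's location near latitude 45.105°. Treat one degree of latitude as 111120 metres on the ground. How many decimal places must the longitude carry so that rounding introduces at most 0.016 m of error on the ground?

At 45.105° one degree of longitude covers 111120 × cos 45.105° ≈ 111120 × 0.7058 ≈ 78429.6 m.
N decimal places → at most half a unit in the last place, 0.5 × 10⁻ᴺ° = 78429.6/2 × 10⁻ᴺ m.
Need 0.5 × 78429.6 × 10⁻ᴺ ≤ 0.016 → 10⁻ᴺ ≤ 4.080e-07, so N ≥ 6.39.
N = 6 would give 0.0392 m (too coarse); N = 7 gives 0.00392 m ≤ 0.016 m.

7 decimal places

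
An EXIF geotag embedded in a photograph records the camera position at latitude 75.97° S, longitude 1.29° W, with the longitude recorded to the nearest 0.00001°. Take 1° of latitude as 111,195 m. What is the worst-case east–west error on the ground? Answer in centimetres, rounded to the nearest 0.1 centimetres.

13.5 centimetres

Rounding to 5 decimal places leaves the longitude within ±5e-06° of the true value.
Parallels shrink by cos φ, so at 75.97° a degree of longitude is 111195 × 0.2424 ≈ 26957 m.
East–west error: 5e-06° × 26957 m/° ≈ 0.134785 m.
That is 0.134785 m = 13.478 cm.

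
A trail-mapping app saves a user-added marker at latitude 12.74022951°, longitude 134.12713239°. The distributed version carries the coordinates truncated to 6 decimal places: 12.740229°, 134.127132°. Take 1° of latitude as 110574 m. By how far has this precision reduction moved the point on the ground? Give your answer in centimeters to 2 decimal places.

The latitude changed by +0.00000051° and the longitude by +0.00000039°.
N–S: 0.00000051° × 110574 m/° = 0.0563927 m.
East–west at this latitude: 0.00000039° × 110574 × cos 12.7402° ≈ 0.00000039 × 107852 = 0.0420622 m.
Distance: √(0.0563927² + 0.0420622²) ≈ 0.0703517 m.
That is 0.0703517 m = 7.0352 cm.

7.04 centimeters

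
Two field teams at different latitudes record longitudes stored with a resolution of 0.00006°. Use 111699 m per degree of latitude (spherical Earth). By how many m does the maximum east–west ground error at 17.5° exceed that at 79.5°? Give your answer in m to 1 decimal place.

With a 0.00006° grid the true value lies within half a step, ±0.00006°/2 = ±3e-05°, of the stored one.
Error at 17.5° = 3e-05° × 111699 × cos 17.5° ≈ 3.351 × 0.9537 = 3.1959 m.
At 79.5°: 3e-05° × 111699 × cos 79.5° = 3e-05 × 111699 × 0.1822 ≈ 0.61067 m.
So the lower-latitude error exceeds the higher by 3.1959 − 0.61067 = 2.5852 m.

2.6 m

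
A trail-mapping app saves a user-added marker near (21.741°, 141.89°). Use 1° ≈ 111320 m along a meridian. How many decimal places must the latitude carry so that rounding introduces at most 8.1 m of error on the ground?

One degree of latitude covers 111320 m.
N decimal places → at most half a unit in the last place, 0.5 × 10⁻ᴺ° = 111320/2 × 10⁻ᴺ m.
Setting 55660 × 10⁻ᴺ ≤ 8.1 gives 10ᴺ ≥ 6872, i.e. N ≥ 3.84.
At 3 places the error can reach 55.7 m, but 4 places keeps it to 5.57 m.

4 decimal places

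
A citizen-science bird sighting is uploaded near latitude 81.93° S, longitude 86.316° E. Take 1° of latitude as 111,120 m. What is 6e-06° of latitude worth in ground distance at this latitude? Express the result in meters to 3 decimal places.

0.667 meters

6e-06° × 111120 m/° = 0.66672 m.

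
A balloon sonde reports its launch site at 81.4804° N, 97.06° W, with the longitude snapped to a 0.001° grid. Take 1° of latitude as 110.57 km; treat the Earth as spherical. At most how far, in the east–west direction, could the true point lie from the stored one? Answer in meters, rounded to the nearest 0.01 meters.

With a 0.001° grid the true value lies within half a step, ±0.001°/2 = ±0.0005°, of the stored one.
Parallels shrink by cos φ, so at 81.4804° a degree of longitude is 110570 × 0.1481 ≈ 16380.7 m.
Maximum E–W displacement: 0.0005 × 16380.7 = 8.19035 m.

8.19 meters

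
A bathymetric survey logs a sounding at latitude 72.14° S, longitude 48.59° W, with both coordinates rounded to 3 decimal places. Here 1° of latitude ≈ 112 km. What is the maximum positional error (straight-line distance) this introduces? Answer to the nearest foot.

192 feet

Rounding to 3 decimal places leaves each coordinate within ±0.0005° of the true value.
North–south component: 0.0005° × 112000 = 56 m.
East–west component at 72.14°: 0.0005° × 112000 × cos 72.14° ≈ 0.0005 × 34349.5 ≈ 17.1748 m.
Combining orthogonally: (56² + 17.1748²)^½ ≈ 58.5745 m.
In feet: 58.5745 m ÷ 0.3048 ≈ 192.17 ft.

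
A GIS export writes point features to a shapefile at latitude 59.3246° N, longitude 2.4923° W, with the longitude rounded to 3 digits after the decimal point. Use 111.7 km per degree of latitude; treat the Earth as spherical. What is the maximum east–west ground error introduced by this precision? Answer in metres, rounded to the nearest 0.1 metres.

28.5 metres

Rounding to 3 decimal places leaves the longitude within ±0.0005° of the true value.
Parallels shrink by cos φ, so at 59.3246° a degree of longitude is 111700 × 0.5102 ≈ 56986.4 m.
So at most 0.0005° × 56986.4 ≈ 28.4932 m east–west.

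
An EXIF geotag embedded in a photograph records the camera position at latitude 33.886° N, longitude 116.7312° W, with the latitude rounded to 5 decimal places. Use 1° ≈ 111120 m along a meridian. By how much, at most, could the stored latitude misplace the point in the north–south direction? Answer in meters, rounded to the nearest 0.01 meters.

Rounding to 5 decimal places leaves the latitude within ±5e-06° of the true value.
So the N–S error is at most 5e-06 × 111120 = 0.5556 m.

0.56 meters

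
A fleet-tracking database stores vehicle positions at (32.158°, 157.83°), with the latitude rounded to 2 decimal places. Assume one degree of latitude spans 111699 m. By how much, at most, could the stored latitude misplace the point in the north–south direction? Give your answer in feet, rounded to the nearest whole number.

Rounding to 2 decimal places leaves the latitude within ±0.005° of the true value.
Along the meridian that is 0.005° × 111699 m/° = 558.495 m.
In feet: 558.495 m ÷ 0.3048 ≈ 1832.3 ft.

1832 feet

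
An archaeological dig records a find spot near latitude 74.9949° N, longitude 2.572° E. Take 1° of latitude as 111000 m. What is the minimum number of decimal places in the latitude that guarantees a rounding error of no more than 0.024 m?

One degree of latitude covers 111000 m.
Rounding to N decimal places gives at most 0.5 × 10⁻ᴺ degrees of error, i.e. 0.5 × 10⁻ᴺ × 111000 m.
Setting 55500 × 10⁻ᴺ ≤ 0.024 gives 10ᴺ ≥ 2.312e+06, i.e. N ≥ 6.36.
So 7 decimal places suffice (0.00555 m); 6 would allow up to 0.0555 m.

7 decimal places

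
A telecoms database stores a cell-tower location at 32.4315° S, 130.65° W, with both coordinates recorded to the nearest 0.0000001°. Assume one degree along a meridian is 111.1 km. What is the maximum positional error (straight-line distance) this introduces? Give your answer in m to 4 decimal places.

Rounding to 7 decimal places leaves each coordinate within ±5e-08° of the true value.
North–south component: 5e-08° × 111100 = 0.005555 m.
East–west component at 32.4315°: 5e-08° × 111100 × cos 32.4315° ≈ 5e-08 × 93772.1 ≈ 0.0046886 m.
Combining orthogonally: (0.005555² + 0.0046886²)^½ ≈ 0.00726918 m.

0.0073 m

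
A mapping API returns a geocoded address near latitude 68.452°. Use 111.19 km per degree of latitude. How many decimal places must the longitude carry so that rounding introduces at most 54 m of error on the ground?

At 68.452° one degree of longitude covers 111190 × cos 68.452° ≈ 111190 × 0.3673 ≈ 40837.9 m.
With N decimal places the half-ulp bound is 0.5·10⁻ᴺ°, or 0.5·10⁻ᴺ × 40837.9 m on the ground.
Setting 20419 × 10⁻ᴺ ≤ 54 gives 10ᴺ ≥ 378.1, i.e. N ≥ 2.58.
So 3 decimal places suffice (20.4 m); 2 would allow up to 204 m.

3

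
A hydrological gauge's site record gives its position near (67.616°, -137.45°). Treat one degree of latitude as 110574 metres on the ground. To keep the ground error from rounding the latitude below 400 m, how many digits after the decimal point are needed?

One degree of latitude covers 110574 m.
N decimal places → at most half a unit in the last place, 0.5 × 10⁻ᴺ° = 110574/2 × 10⁻ᴺ m.
Need 0.5 × 110574 × 10⁻ᴺ ≤ 400 → 10⁻ᴺ ≤ 7.235e-03, so N ≥ 2.14.
So 3 decimal places suffice (55.3 m); 2 would allow up to 553 m.

3 decimal places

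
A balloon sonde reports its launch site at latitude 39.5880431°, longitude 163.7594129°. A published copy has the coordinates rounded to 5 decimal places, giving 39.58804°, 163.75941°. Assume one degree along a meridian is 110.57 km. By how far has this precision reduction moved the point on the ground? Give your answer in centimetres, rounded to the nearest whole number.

Δlat = 39.5880431 − 39.58804 = +0.0000031°; Δlon = 163.7594129 − 163.75941 = +0.0000029°.
North–south shift: 0.0000031 × 110570 = 0.342767 m.
East–west at this latitude: 0.0000029° × 110570 × cos 39.588° ≈ 0.0000029 × 85210.4 = 0.24711 m.
Distance: √(0.342767² + 0.24711²) ≈ 0.422555 m.
That is 0.422555 m = 42.255 cm.

42 centimetres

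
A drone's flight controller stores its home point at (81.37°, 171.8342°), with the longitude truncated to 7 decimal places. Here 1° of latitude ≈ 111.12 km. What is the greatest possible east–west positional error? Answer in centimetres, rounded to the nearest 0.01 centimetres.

0.17 centimetres

Truncating at 7 decimal places can drop up to a full unit in the last place, so the longitude may be off by as much as 1e-07°.
Parallels shrink by cos φ, so at 81.37° a degree of longitude is 111120 × 0.1501 ≈ 16673.9 m.
East–west error: 1e-07° × 16673.9 m/° ≈ 0.00166739 m.
That is 0.00166739 m = 0.16674 cm.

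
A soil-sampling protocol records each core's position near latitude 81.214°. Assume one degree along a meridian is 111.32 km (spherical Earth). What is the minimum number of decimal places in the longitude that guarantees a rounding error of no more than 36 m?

At 81.214° one degree of longitude covers 111320 × cos 81.214° ≈ 111320 × 0.1527 ≈ 17003.5 m.
N decimal places → at most half a unit in the last place, 0.5 × 10⁻ᴺ° = 17003.5/2 × 10⁻ᴺ m.
Need 0.5 × 17003.5 × 10⁻ᴺ ≤ 36 → 10⁻ᴺ ≤ 4.234e-03, so N ≥ 2.37.
So 3 decimal places suffice (8.5 m); 2 would allow up to 85 m.

3 decimal places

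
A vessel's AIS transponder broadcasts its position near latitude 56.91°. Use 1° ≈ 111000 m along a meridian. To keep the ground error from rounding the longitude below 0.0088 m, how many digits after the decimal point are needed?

At 56.91° one degree of longitude covers 111000 × cos 56.91° ≈ 111000 × 0.5460 ≈ 60601.1 m.
Rounding to N decimal places gives at most 0.5 × 10⁻ᴺ degrees of error, i.e. 0.5 × 10⁻ᴺ × 60601.1 m.
Setting 30300.5 × 10⁻ᴺ ≤ 0.0088 gives 10ᴺ ≥ 3.443e+06, i.e. N ≥ 6.54.
So 7 decimal places suffice (0.00303 m); 6 would allow up to 0.0303 m.

7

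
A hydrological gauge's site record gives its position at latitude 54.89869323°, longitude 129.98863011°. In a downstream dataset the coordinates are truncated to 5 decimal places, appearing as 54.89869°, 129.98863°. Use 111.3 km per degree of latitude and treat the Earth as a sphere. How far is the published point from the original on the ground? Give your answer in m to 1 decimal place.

0.4 m

Δlat = 54.89869323 − 54.89869 = +0.00000323°; Δlon = 129.98863011 − 129.98863 = +0.00000011°.
North–south shift: 0.00000323 × 111300 = 0.359499 m.
East–west at this latitude: 0.00000011° × 111300 × cos 54.8987° ≈ 0.00000011 × 64000.2 = 0.00704002 m.
Hypotenuse of the two orthogonal shifts: √(0.359499² + 0.00704002²) = 0.359568 m.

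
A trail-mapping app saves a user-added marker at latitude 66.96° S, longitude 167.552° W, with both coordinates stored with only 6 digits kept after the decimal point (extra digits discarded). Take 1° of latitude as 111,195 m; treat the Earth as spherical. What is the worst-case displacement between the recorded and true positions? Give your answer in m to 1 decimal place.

0.1 m

Truncating at 6 decimal places can drop up to a full unit in the last place, so each coordinate may be off by as much as 1e-06°.
Latitude error → 1e-06 × 111195 = 0.111195 m along the meridian.
East–west component at 66.96°: 1e-06° × 111195 × cos 66.96° ≈ 1e-06 × 43518.8 ≈ 0.0435188 m.
The two errors are perpendicular, so the maximum displacement is √(0.111195² + 0.0435188²) ≈ 0.119408 m.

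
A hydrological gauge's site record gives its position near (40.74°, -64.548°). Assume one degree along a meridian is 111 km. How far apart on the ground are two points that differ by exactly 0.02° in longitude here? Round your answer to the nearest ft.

5519 ft

One degree of longitude here spans 111000 × cos 40.74° = 111000 × 0.7577 ≈ 84102.4 m; 0.02° of that is 1682.05 m.
In feet: 1682.05 m ÷ 0.3048 ≈ 5518.5 ft.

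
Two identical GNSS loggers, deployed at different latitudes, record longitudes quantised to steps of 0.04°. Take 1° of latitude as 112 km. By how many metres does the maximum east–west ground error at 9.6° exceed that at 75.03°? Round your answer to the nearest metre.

With a 0.04° grid the true value lies within half a step, ±0.04°/2 = ±0.02°, of the stored one.
At 9.6°: 0.02° × 112000 × cos 9.6° = 0.02 × 112000 × 0.9860 ≈ 2208.6 m.
Error at 75.03° = 0.02° × 112000 × cos 75.03° ≈ 2240 × 0.2583 = 578.62 m.
Difference: 2208.6 − 578.62 = 1630 m.

1630 metres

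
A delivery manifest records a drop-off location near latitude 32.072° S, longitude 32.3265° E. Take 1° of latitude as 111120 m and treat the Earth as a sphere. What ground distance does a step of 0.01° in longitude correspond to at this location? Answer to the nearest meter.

942 meters

0.01° of longitude at 32.072° is 0.01 × 111120 × cos 32.072° ≈ 0.01 × 94161 = 941.61 m.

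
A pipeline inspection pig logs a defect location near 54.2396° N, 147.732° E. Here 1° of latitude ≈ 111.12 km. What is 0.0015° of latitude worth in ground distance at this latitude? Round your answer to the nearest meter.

167 meters

0.0015° × 111120 m/° = 166.68 m.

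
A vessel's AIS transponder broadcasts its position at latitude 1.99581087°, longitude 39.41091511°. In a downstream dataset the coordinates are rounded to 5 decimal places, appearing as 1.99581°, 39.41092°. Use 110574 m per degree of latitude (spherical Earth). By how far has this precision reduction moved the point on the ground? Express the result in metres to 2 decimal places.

The latitude changed by +0.00000087° and the longitude by -0.00000489°.
N–S: 0.00000087° × 110574 m/° = 0.0961994 m.
E–W at 1.99581°: -0.00000489° × 110574 × cos 1.99581° = -0.00000489 × 110574 × 0.9994 ≈ -0.540379 m.
Hypotenuse of the two orthogonal shifts: √(0.0961994² + 0.540379²) = 0.548875 m.

0.55 metres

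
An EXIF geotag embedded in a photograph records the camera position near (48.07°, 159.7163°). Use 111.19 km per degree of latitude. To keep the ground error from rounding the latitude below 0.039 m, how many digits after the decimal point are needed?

7

One degree of latitude covers 111190 m.
N decimal places → at most half a unit in the last place, 0.5 × 10⁻ᴺ° = 111190/2 × 10⁻ᴺ m.
Need 0.5 × 111190 × 10⁻ᴺ ≤ 0.039 → 10⁻ᴺ ≤ 7.015e-07, so N ≥ 6.15.
At 6 places the error can reach 0.0556 m, but 7 places keeps it to 0.00556 m.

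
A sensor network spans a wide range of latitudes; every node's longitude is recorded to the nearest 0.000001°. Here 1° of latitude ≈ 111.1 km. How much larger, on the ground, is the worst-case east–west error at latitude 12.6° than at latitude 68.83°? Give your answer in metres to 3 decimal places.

0.034 metres

Rounding to 6 decimal places leaves the longitude within ±5e-07° of the true value.
At 12.6°: 5e-07° × 111100 × cos 12.6° = 5e-07 × 111100 × 0.9759 ≈ 0.054212 m.
Error at 68.83° = 5e-07° × 111100 × cos 68.83° ≈ 0.05555 × 0.3611 = 0.020061 m.
So the lower-latitude error exceeds the higher by 0.054212 − 0.020061 = 0.034151 m.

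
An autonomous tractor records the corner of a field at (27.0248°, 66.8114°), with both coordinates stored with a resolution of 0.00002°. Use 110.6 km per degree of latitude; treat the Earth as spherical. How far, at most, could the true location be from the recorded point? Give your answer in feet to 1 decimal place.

With a 0.00002° grid the true value lies within half a step, ±0.00002°/2 = ±1e-05°, of the stored one.
N–S: 1e-05° × 110600 m/° = 1.106 m.
Longitude error → 1e-05 × 110600 × cos 27.0248° = 1e-05 × 110600 × 0.8908 ≈ 0.985236 m.
Worst case both components are at the extreme and orthogonal: √(1.106² + 0.985236²) ≈ 1.48119 m.
In feet: 1.48119 m ÷ 0.3048 ≈ 4.8595 ft.

4.9 feet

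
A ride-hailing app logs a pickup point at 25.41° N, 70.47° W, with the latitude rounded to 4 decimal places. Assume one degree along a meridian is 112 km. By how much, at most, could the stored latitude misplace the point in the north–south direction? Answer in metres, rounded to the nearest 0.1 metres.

5.6 metres

Rounding to 4 decimal places leaves the latitude within ±5e-05° of the true value.
Along the meridian that is 5e-05° × 112000 m/° = 5.6 m.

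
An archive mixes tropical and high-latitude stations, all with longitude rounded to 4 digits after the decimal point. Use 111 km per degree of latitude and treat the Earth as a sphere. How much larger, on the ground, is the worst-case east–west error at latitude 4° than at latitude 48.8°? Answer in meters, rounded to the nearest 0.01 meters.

Rounding to 4 decimal places leaves the longitude within ±5e-05° of the true value.
At 4°: 5e-05° × 111000 × cos 4° = 5e-05 × 111000 × 0.9976 ≈ 5.5365 m.
At 48.8°: 5e-05° × 111000 × cos 48.8° = 5e-05 × 111000 × 0.6587 ≈ 3.6557 m.
So the lower-latitude error exceeds the higher by 5.5365 − 3.6557 = 1.8808 m.

1.88 meters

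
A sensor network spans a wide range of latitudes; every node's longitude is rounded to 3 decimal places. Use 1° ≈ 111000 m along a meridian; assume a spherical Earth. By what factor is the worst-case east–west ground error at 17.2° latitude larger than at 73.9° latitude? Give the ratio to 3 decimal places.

3.445

Rounding to 3 decimal places leaves the longitude within ±0.0005° of the true value.
At 17.2°: 0.0005° × 111000 × cos 17.2° = 0.0005 × 111000 × 0.9553 ≈ 53.018 m.
At 73.9°: 0.0005° × 111000 × cos 73.9° = 0.0005 × 111000 × 0.2773 ≈ 15.391 m.
The ratio reduces to cos 17.2° / cos 73.9° = 0.9553/0.2773 ≈ 3.4447.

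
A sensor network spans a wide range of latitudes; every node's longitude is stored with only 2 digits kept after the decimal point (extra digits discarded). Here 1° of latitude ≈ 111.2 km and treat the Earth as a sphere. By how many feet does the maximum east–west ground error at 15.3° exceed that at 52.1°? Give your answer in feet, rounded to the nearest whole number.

Truncating at 2 decimal places can drop up to a full unit in the last place, so the longitude may be off by as much as 0.01°.
At 15.3°: 0.01° × 111200 × cos 15.3° = 0.01 × 111200 × 0.9646 ≈ 1072.6 m.
At 52.1°: 0.01° × 111200 × cos 52.1° = 0.01 × 111200 × 0.6143 ≈ 683.09 m.
So the lower-latitude error exceeds the higher by 1072.6 − 683.09 = 389.5 m.
In feet: 389.503 m ÷ 0.3048 ≈ 1277.9 ft.

1278 feet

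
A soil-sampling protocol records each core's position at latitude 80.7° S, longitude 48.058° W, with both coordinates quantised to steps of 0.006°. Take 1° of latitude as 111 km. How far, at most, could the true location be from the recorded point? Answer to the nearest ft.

With a 0.006° grid the true value lies within half a step, ±0.006°/2 = ±0.003°, of the stored one.
Latitude error → 0.003 × 111000 = 333 m along the meridian.
Longitude error → 0.003 × 111000 × cos 80.7° = 0.003 × 111000 × 0.1616 ≈ 53.8141 m.
Worst case both components are at the extreme and orthogonal: √(333² + 53.8141²) ≈ 337.32 m.
In feet: 337.32 m ÷ 0.3048 ≈ 1106.7 ft.

1107 ft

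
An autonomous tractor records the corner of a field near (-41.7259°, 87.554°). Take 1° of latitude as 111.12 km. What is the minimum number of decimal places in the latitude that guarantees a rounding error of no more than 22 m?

4 decimal places

One degree of latitude covers 111120 m.
N decimal places → at most half a unit in the last place, 0.5 × 10⁻ᴺ° = 111120/2 × 10⁻ᴺ m.
Setting 55560 × 10⁻ᴺ ≤ 22 gives 10ᴺ ≥ 2525, i.e. N ≥ 3.40.
At 3 places the error can reach 55.6 m, but 4 places keeps it to 5.56 m.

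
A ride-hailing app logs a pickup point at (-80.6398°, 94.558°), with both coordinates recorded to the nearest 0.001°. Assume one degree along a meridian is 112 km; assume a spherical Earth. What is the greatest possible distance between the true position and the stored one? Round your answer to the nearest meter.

Rounding to 3 decimal places leaves each coordinate within ±0.0005° of the true value.
North–south component: 0.0005° × 112000 = 56 m.
Longitude error → 0.0005 × 112000 × cos 80.6398° = 0.0005 × 112000 × 0.1626 ≈ 9.10787 m.
Worst case both components are at the extreme and orthogonal: √(56² + 9.10787²) ≈ 56.7358 m.

57 meters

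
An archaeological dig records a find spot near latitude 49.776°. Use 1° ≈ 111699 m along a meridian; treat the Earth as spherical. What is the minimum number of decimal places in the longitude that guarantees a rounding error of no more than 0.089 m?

6 decimal places

At 49.776° one degree of longitude covers 111699 × cos 49.776° ≈ 111699 × 0.6458 ≈ 72132.7 m.
Rounding to N decimal places gives at most 0.5 × 10⁻ᴺ degrees of error, i.e. 0.5 × 10⁻ᴺ × 72132.7 m.
Need 0.5 × 72132.7 × 10⁻ᴺ ≤ 0.089 → 10⁻ᴺ ≤ 2.468e-06, so N ≥ 5.61.
So 6 decimal places suffice (0.0361 m); 5 would allow up to 0.361 m.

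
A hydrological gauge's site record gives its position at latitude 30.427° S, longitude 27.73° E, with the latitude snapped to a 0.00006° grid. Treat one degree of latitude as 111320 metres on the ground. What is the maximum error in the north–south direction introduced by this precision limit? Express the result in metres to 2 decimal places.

With a 0.00006° grid the true value lies within half a step, ±0.00006°/2 = ±3e-05°, of the stored one.
Along the meridian that is 3e-05° × 111320 m/° = 3.3396 m.

3.34 metres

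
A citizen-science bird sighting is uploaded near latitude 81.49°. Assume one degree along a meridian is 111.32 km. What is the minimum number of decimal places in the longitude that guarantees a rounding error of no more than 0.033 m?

6

At 81.49° one degree of longitude covers 111320 × cos 81.49° ≈ 111320 × 0.1480 ≈ 16473.4 m.
N decimal places → at most half a unit in the last place, 0.5 × 10⁻ᴺ° = 16473.4/2 × 10⁻ᴺ m.
Need 0.5 × 16473.4 × 10⁻ᴺ ≤ 0.033 → 10⁻ᴺ ≤ 4.006e-06, so N ≥ 5.40.
N = 5 would give 0.0824 m (too coarse); N = 6 gives 0.00824 m ≤ 0.033 m.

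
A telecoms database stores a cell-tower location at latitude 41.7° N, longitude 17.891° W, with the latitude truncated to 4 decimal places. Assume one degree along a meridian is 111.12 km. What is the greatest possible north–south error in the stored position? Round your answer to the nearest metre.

11 metres

Truncating at 4 decimal places can drop up to a full unit in the last place, so the latitude may be off by as much as 0.0001°.
North–south distance: 0.0001° × 111120 m/° = 11.112 m.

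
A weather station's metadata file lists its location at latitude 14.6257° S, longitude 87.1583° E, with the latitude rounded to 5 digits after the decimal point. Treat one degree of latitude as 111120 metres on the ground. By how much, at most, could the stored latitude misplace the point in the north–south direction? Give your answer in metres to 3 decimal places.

0.556 metres

Rounding to 5 decimal places leaves the latitude within ±5e-06° of the true value.
Along the meridian that is 5e-06° × 111120 m/° = 0.5556 m.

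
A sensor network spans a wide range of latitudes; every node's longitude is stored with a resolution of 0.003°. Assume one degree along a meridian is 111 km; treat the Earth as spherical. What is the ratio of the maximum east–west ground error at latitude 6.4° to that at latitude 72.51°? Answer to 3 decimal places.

With a 0.003° grid the true value lies within half a step, ±0.003°/2 = ±0.0015°, of the stored one.
At 6.4°: 0.0015° × 111000 × cos 6.4° = 0.0015 × 111000 × 0.9938 ≈ 165.46 m.
At 72.51°: 0.0015° × 111000 × cos 72.51° = 0.0015 × 111000 × 0.3005 ≈ 50.04 m.
Ratio: 165.46 / 50.04 = cos 6.4° / cos 72.51° ≈ 3.3066.

3.307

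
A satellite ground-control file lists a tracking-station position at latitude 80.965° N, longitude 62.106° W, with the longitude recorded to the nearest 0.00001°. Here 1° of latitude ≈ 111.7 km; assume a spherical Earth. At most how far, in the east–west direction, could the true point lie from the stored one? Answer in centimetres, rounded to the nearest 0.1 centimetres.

Rounding to 5 decimal places leaves the longitude within ±5e-06° of the true value.
One degree of longitude at 80.965° is 111700 × cos 80.965° ≈ 111700 × 0.1570 = 17541.1 m.
So at most 5e-06° × 17541.1 ≈ 0.0877056 m east–west.
That is 0.0877056 m = 8.7706 cm.

8.8 centimetres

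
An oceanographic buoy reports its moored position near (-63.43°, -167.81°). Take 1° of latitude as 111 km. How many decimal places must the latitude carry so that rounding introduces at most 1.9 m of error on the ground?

One degree of latitude covers 111000 m.
N decimal places → at most half a unit in the last place, 0.5 × 10⁻ᴺ° = 111000/2 × 10⁻ᴺ m.
Need 0.5 × 111000 × 10⁻ᴺ ≤ 1.9 → 10⁻ᴺ ≤ 3.423e-05, so N ≥ 4.47.
N = 4 would give 5.55 m (too coarse); N = 5 gives 0.555 m ≤ 1.9 m.

5 decimal places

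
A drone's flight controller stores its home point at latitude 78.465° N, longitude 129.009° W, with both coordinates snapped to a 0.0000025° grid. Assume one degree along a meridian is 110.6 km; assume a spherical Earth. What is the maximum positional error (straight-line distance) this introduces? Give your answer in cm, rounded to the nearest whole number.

With a 0.0000025° grid the true value lies within half a step, ±0.0000025°/2 = ±1.25e-06°, of the stored one.
North–south component: 1.25e-06° × 110600 = 0.13825 m.
Longitude error → 1.25e-06 × 110600 × cos 78.465° = 1.25e-06 × 110600 × 0.2000 ≈ 0.0276454 m.
The two errors are perpendicular, so the maximum displacement is √(0.13825² + 0.0276454²) ≈ 0.140987 m.
That is 0.140987 m = 14.099 cm.

14 cm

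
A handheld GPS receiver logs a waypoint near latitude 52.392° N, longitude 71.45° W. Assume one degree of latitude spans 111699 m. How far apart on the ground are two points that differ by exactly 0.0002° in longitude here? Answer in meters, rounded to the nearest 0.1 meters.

13.6 meters

0.0002° of longitude at 52.392° is 0.0002 × 111699 × cos 52.392° ≈ 0.0002 × 68165 = 13.633 m.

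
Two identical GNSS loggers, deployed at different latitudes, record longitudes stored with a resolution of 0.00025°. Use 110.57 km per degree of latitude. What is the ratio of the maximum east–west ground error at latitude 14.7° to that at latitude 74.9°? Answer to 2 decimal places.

3.71

With a 0.00025° grid the true value lies within half a step, ±0.00025°/2 = ±0.000125°, of the stored one.
Error at 14.7° = 0.000125° × 110570 × cos 14.7° ≈ 13.821 × 0.9673 = 13.369 m.
At 74.9°: 0.000125° × 110570 × cos 74.9° = 0.000125 × 110570 × 0.2605 ≈ 3.6005 m.
Ratio: 13.369 / 3.6005 = cos 14.7° / cos 74.9° ≈ 3.7131.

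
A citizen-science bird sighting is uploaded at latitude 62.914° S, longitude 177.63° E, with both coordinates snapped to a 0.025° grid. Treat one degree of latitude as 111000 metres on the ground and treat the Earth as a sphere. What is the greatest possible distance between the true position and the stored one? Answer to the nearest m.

1525 m

With a 0.025° grid the true value lies within half a step, ±0.025°/2 = ±0.0125°, of the stored one.
North–south component: 0.0125° × 111000 = 1387.5 m.
E–W at 62.914°: 0.0125° × 111000 × cos 62.914° = 0.0125 × 111000 × 0.4553 ≈ 631.767 m.
The two errors are perpendicular, so the maximum displacement is √(1387.5² + 631.767²) ≈ 1524.56 m.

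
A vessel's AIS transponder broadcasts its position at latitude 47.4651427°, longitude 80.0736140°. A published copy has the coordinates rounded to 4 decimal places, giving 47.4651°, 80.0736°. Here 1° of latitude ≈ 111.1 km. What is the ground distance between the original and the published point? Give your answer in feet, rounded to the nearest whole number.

Δlat = 47.4651427 − 47.4651 = +0.0000427°; Δlon = 80.0736140 − 80.0736 = +0.0000140°.
North–south shift: 0.0000427 × 111100 = 4.74397 m.
E–W at 47.4651°: 0.0000140° × 111100 × cos 47.4651° = 0.0000140 × 111100 × 0.6760 ≈ 1.05151 m.
Combined displacement = (4.74397² + 1.05151²)^½ ≈ 4.85911 m.
In feet: 4.85911 m ÷ 0.3048 ≈ 15.942 ft.

16 feet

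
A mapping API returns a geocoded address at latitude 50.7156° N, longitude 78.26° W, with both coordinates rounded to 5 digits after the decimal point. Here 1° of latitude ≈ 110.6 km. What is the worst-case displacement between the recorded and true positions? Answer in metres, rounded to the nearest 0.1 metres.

Rounding to 5 decimal places leaves each coordinate within ±5e-06° of the true value.
Latitude error → 5e-06 × 110600 = 0.553 m along the meridian.
Longitude error → 5e-06 × 110600 × cos 50.7156° = 5e-06 × 110600 × 0.6332 ≈ 0.350143 m.
Worst case both components are at the extreme and orthogonal: √(0.553² + 0.350143²) ≈ 0.65453 m.

0.7 metres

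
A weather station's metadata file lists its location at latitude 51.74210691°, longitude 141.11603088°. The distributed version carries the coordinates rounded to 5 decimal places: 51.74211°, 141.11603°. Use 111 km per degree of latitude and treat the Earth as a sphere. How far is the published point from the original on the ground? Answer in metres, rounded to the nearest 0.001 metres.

The latitude changed by -0.00000309° and the longitude by +0.00000088°.
N–S: -0.00000309° × 111000 m/° = -0.34299 m.
East–west at this latitude: 0.00000088° × 111000 × cos 51.7421° ≈ 0.00000088 × 68731.4 = 0.0604837 m.
Combined displacement = (0.34299² + 0.0604837²)^½ ≈ 0.348282 m.

0.348 metres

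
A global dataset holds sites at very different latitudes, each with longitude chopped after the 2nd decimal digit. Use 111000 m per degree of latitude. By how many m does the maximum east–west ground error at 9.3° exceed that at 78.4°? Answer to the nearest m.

872 m

Truncating at 2 decimal places can drop up to a full unit in the last place, so the longitude may be off by as much as 0.01°.
At 9.3°: 0.01° × 111000 × cos 9.3° = 0.01 × 111000 × 0.9869 ≈ 1095.4 m.
Error at 78.4° = 0.01° × 111000 × cos 78.4° ≈ 1110 × 0.2011 = 223.2 m.
So the lower-latitude error exceeds the higher by 1095.4 − 223.2 = 872.21 m.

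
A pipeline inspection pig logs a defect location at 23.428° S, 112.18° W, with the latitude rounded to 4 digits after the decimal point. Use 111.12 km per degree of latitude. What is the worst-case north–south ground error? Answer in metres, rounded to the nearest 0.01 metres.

Rounding to 4 decimal places leaves the latitude within ±5e-05° of the true value.
North–south distance: 5e-05° × 111120 m/° = 5.556 m.

5.56 metres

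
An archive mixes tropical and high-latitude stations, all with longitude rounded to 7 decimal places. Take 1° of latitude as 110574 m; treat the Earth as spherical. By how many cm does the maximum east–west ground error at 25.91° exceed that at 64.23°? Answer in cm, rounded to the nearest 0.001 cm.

0.257 cm

Rounding to 7 decimal places leaves the longitude within ±5e-08° of the true value.
Error at 25.91° = 5e-08° × 110574 × cos 25.91° ≈ 0.0055287 × 0.8995 = 0.004973 m.
Error at 64.23° = 5e-08° × 110574 × cos 64.23° ≈ 0.0055287 × 0.4348 = 0.0024037 m.
Difference: 0.004973 − 0.0024037 = 0.0025693 m.
That is 0.00256931 m = 0.25693 cm.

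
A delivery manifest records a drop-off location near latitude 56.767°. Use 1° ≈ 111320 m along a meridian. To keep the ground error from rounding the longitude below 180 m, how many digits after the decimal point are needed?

3

At 56.767° one degree of longitude covers 111320 × cos 56.767° ≈ 111320 × 0.5480 ≈ 61008.4 m.
Rounding to N decimal places gives at most 0.5 × 10⁻ᴺ degrees of error, i.e. 0.5 × 10⁻ᴺ × 61008.4 m.
Need 0.5 × 61008.4 × 10⁻ᴺ ≤ 180 → 10⁻ᴺ ≤ 5.901e-03, so N ≥ 2.23.
N = 2 would give 305 m (too coarse); N = 3 gives 30.5 m ≤ 180 m.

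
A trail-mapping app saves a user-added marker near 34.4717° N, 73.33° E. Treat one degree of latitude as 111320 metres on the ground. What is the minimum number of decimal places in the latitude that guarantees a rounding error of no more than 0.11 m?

One degree of latitude covers 111320 m.
Rounding to N decimal places gives at most 0.5 × 10⁻ᴺ degrees of error, i.e. 0.5 × 10⁻ᴺ × 111320 m.
Need 0.5 × 111320 × 10⁻ᴺ ≤ 0.11 → 10⁻ᴺ ≤ 1.976e-06, so N ≥ 5.70.
N = 5 would give 0.557 m (too coarse); N = 6 gives 0.0557 m ≤ 0.11 m.

6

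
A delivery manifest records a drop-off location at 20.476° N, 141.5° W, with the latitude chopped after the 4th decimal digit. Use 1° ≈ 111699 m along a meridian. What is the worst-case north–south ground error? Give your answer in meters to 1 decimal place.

Truncating at 4 decimal places can drop up to a full unit in the last place, so the latitude may be off by as much as 0.0001°.
North–south distance: 0.0001° × 111699 m/° = 11.1699 m.

11.2 meters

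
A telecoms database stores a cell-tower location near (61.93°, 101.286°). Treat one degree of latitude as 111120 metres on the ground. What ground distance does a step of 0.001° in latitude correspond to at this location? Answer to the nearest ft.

0.001° × 111120 m/° = 111.12 m.
In feet: 111.12 m ÷ 0.3048 ≈ 364.57 ft.

365 ft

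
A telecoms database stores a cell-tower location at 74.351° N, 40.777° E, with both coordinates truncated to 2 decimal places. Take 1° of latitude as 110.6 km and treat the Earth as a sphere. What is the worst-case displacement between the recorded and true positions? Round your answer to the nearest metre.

Truncating at 2 decimal places can drop up to a full unit in the last place, so each coordinate may be off by as much as 0.01°.
Latitude error → 0.01 × 110600 = 1106 m along the meridian.
East–west component at 74.351°: 0.01° × 110600 × cos 74.351° ≈ 0.01 × 29833.6 ≈ 298.336 m.
Combining orthogonally: (1106² + 298.336²)^½ ≈ 1145.53 m.

1146 metres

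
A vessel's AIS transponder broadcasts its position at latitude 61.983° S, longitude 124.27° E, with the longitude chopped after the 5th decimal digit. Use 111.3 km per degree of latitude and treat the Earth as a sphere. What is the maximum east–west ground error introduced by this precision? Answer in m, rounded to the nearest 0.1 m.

Truncating at 5 decimal places can drop up to a full unit in the last place, so the longitude may be off by as much as 1e-05°.
One degree of longitude at 61.983° is 111300 × cos 61.983° ≈ 111300 × 0.4697 = 52281.3 m.
Maximum E–W displacement: 1e-05 × 52281.3 = 0.522813 m.

0.5 m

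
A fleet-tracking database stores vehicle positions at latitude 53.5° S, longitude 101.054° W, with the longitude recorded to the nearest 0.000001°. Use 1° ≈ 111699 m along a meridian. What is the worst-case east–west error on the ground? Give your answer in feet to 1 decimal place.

Rounding to 6 decimal places leaves the longitude within ±5e-07° of the true value.
Parallels shrink by cos φ, so at 53.5° a degree of longitude is 111699 × 0.5948 ≈ 66441.1 m.
So at most 5e-07° × 66441.1 ≈ 0.0332206 m east–west.
Converting: 0.0332206 m × 3.2808 ft/m ≈ 0.10899 ft.

0.1 feet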